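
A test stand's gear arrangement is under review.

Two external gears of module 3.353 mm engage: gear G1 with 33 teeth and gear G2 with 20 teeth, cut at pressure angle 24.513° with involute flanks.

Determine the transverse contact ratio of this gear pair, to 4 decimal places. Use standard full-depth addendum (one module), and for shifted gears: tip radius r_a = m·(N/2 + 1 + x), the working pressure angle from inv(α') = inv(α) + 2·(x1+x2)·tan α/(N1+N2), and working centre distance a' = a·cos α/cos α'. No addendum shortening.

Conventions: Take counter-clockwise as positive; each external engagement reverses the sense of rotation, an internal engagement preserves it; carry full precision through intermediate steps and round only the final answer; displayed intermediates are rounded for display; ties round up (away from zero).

single-mesh involute tooth geometry (33T engaging 20T at module 3.353)
base radii: r_b1 = 50.337946, r_b2 = 30.507846
tip radii: r_a1 = 58.677500, r_a2 = 36.883000
no profile shift: α' = α, a' = a
action lengths: √(r_a1²−r_b1²) = 30.151953, √(r_a2²−r_b2²) = 20.727446
base pitch p_b = π·m·cos α = 9.584322
CR = (30.151953 + 20.727446 − 88.854500·sin 24.51300°)/9.584322 = 1.462148
contact ratio ≈ 1.4621

1.4621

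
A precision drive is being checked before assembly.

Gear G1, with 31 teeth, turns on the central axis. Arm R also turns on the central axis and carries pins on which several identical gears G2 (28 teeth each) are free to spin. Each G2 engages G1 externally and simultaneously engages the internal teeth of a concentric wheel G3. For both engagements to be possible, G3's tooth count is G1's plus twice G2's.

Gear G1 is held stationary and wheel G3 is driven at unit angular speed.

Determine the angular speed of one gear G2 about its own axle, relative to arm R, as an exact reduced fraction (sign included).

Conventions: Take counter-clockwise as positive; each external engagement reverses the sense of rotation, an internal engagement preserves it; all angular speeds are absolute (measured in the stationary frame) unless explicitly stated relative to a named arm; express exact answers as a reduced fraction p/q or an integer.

planetary set (31T centre, 28T on arm, 87T internal) — Willis relation
ring teeth: 31 + 2·28 = 87
31(ω_sun−ω_arm) = −87(ω_ring−ω_arm),  ω_sun = 0, ω_ring = 1
31(0−ω_arm) = −87(1−ω_arm)  ⇒  118·ω_arm = 87  ⇒  ω_arm = 87/118
sun–planet mesh: 31·(0−87/118) = −28·(ω_p−ω_arm)  ⇒  ω_p−ω_arm = 2697/3304
exact speed ratio = 2697/3304

2697/3304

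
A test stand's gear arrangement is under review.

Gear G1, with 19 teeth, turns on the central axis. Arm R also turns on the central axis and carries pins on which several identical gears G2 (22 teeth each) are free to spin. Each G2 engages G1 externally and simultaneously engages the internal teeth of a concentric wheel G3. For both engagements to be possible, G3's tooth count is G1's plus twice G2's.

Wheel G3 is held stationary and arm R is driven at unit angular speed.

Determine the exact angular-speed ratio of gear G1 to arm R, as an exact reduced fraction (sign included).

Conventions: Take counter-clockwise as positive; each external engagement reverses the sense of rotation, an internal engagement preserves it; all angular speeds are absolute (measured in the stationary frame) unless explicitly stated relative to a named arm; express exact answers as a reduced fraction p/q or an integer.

class = planetary set [G3 = 19+2·22 = 63; Willis about the carrier]
ring teeth: 19 + 2·22 = 63
19(ω_sun−ω_arm) = −63(ω_ring−ω_arm),  ω_ring = 0, ω_arm = 1
ω_sun = 1 − (63/19)(0−1) = 82/19
ω_out/ω_in = 82/19

82/19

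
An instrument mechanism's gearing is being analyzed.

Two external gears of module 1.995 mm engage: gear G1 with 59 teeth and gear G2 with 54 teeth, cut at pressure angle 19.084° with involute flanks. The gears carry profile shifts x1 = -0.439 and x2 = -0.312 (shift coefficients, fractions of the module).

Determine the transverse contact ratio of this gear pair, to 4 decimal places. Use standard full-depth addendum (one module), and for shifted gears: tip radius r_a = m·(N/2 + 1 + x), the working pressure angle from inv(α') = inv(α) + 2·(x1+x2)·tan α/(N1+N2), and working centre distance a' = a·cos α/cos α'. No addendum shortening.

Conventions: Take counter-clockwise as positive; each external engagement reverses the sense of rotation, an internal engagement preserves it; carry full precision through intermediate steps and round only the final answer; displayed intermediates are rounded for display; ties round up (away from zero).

2.0682

class = single-mesh tooth geometry [involute pair 59T × 54T, m = 1.995]
base radii: r_b1 = 55.617981, r_b2 = 50.904593
tip radii: r_a1 = 59.971695, r_a2 = 55.237560
inv(α') = inv(19.084°) + 2·(-0.439-0.312)·tan α/(59+54) = 0.00829108  ⇒  α' = 16.53708°
a' = a·cos α / cos α' = 112.7175·cos 19.084°/cos 16.53708° = 111.118926
action lengths: √(r_a1²−r_b1²) = 22.433108, √(r_a2²−r_b2²) = 21.445522
base pitch p_b = π·m·cos α = 5.923018
CR = (22.433108 + 21.445522 − 111.118926·sin 16.53708°)/5.923018 = 2.068238
contact ratio ≈ 2.0682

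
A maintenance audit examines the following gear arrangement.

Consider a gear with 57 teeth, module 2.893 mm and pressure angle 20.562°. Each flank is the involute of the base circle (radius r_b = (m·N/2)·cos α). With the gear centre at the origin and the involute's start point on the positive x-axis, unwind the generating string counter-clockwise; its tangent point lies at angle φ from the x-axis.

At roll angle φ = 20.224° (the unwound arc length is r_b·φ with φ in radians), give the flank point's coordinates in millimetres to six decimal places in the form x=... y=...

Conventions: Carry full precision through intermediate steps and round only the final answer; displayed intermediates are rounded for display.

x=81.858139 y=1.117626

class = single-mesh tooth geometry [base-circle involute, m = 2.893, 57T]
pitch radius r_p = m·N/2 = 2.893·57/2 = 82.450500
base radius r_b = r_p·cos α = 82.450500·cos 20.562° = 77.197800
roll angle φ = 20.224° = 0.35297539 rad
x = r_b·(cos φ + φ·sin φ) = 81.858139
y = r_b·(sin φ − φ·cos φ) = 1.117626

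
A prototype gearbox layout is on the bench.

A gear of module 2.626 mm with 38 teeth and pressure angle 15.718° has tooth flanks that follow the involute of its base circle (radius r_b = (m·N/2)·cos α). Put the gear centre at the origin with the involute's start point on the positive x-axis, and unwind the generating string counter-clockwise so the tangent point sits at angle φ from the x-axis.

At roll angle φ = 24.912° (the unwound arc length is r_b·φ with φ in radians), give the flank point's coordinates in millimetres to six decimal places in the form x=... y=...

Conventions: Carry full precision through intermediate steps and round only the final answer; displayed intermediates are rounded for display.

topology: single-mesh involute geometry — m = 2.626, N = 38
pitch radius r_p = m·N/2 = 2.626·38/2 = 49.894000
base radius r_b = r_p·cos α = 49.894000·cos 15.718° = 48.028298
roll angle φ = 24.912° = 0.43479642 rad
x = r_b·(cos φ + φ·sin φ) = 52.355805
y = r_b·(sin φ − φ·cos φ) = 1.291223

x=52.355805 y=1.291223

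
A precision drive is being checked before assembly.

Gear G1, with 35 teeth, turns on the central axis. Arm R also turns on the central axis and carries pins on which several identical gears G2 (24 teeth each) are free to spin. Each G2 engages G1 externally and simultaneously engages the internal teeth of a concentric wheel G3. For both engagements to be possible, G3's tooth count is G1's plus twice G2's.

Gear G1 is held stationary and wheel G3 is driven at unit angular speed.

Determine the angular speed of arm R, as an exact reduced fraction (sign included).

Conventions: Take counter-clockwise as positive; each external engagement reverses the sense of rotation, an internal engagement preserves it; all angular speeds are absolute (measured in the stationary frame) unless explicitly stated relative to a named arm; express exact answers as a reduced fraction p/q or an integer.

topology: planetary set — G1 35T / G2 24T / G3 83T, arm = carrier (Willis)
ring teeth: 35 + 2·24 = 83
35(ω_sun−ω_arm) = −83(ω_ring−ω_arm),  ω_sun = 0, ω_ring = 1
35(0−ω_arm) = −83(1−ω_arm)  ⇒  118·ω_arm = 83  ⇒  ω_arm = 83/118
exact speed ratio = 83/118

83/118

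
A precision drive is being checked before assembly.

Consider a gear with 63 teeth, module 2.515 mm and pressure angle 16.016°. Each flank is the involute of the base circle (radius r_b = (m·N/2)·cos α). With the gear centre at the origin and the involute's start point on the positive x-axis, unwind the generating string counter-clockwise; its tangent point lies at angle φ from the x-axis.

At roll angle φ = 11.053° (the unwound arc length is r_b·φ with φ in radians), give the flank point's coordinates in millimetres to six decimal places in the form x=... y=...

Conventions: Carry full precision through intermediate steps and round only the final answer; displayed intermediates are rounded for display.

class = single-mesh tooth geometry [base-circle involute, m = 2.515, 63T]
pitch radius r_p = m·N/2 = 2.515·63/2 = 79.222500
base radius r_b = r_p·cos α = 79.222500·cos 16.016° = 76.147454
roll angle φ = 11.053° = 0.19291124 rad
x = r_b·(cos φ + φ·sin φ) = 77.551203
y = r_b·(sin φ − φ·cos φ) = 0.181547

x=77.551203 y=0.181547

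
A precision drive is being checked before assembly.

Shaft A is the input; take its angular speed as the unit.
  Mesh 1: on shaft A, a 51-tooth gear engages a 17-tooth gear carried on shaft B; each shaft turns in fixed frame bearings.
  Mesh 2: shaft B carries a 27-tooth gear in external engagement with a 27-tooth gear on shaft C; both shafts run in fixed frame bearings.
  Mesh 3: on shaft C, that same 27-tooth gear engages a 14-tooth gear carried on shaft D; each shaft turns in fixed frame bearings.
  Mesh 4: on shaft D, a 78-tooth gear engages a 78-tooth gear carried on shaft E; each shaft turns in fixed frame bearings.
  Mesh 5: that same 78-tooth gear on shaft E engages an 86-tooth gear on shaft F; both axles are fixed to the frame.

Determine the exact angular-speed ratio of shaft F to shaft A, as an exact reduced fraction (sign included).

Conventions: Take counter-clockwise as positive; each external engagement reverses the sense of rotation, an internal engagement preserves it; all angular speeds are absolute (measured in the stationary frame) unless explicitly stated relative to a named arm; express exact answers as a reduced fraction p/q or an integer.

-3159/602

class = fixed-axis compound train [5 meshes; 5 ratios multiply, 5 sense flips]
mesh 1 [51T→17T]: running ratio 3, sense −
mesh 2 [27T→27T]: running ratio 3, sense +
mesh 3 [27T→14T]: running ratio 81/14, sense −
mesh 4 [78T→78T]: running ratio 81/14, sense +
mesh 5 [78T→86T]: running ratio 3159/602, sense −
ω_out/ω_in = -3159/602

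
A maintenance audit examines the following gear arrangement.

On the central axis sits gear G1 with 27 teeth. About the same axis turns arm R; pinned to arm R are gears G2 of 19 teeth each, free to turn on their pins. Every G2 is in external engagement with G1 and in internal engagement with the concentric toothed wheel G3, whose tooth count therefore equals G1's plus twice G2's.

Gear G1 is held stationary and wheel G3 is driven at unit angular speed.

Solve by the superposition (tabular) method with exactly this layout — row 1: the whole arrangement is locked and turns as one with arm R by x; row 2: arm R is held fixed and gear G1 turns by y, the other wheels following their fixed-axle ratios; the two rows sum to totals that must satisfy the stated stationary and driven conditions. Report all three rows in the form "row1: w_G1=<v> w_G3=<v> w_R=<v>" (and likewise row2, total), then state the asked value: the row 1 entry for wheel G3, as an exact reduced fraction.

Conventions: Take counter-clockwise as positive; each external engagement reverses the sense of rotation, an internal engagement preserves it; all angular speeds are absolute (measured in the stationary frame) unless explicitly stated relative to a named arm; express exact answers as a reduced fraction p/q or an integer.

row1: w_G1=65/92 w_G3=65/92 w_R=65/92
row2: w_G1=-65/92 w_G3=27/92 w_R=0
total: w_G1=0 w_G3=1 w_R=65/92
asked value: 65/92

class = planetary set [G3 = 27+2·19 = 65; Willis about the carrier]
row 1 (train locked, turned with arm): all members turn x
row 2: sun turns y, ring = −(27/65)·y, arm 0
boundary: total ω_sun = x + y = 0 and total ω_ring = x − (27/65)·y = 1  ⇒  y = -65/92, x = 65/92
row 2 ring = −(27/65)·(-65/92) = 27/92
totals (row 1 + row 2): sun 65/92 + (-65/92) = 0, ring 65/92 + 27/92 = 1, arm 65/92 + 0 = 65/92
asked cell (row1, ring) = 65/92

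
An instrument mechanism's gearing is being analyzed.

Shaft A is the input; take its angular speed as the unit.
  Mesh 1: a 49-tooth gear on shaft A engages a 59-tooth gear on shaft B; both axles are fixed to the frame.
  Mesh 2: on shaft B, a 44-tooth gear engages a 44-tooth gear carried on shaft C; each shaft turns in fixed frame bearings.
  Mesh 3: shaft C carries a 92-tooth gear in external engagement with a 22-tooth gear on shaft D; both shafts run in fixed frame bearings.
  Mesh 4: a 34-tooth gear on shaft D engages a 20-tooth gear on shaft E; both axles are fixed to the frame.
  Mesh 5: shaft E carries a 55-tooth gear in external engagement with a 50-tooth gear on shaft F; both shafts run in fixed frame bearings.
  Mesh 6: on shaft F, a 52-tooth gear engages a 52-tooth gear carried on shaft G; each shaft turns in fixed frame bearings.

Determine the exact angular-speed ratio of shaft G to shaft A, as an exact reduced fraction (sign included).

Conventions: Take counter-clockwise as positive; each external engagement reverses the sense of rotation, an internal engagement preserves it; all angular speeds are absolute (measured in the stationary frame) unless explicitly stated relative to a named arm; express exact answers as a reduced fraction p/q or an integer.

19159/2950

class = fixed-axis compound train [6 meshes; 6 ratios multiply, 6 sense flips]
mesh 1 [49T→59T]: running ratio 49/59, sense −
mesh 2 [44T→44T]: running ratio 49/59, sense +
mesh 3 [92T→22T]: running ratio 2254/649, sense −
mesh 4 [34T→20T]: running ratio 19159/3245, sense +
mesh 5 [55T→50T]: running ratio 19159/2950, sense −
mesh 6 [52T→52T]: running ratio 19159/2950, sense +
ω_out/ω_in = 19159/2950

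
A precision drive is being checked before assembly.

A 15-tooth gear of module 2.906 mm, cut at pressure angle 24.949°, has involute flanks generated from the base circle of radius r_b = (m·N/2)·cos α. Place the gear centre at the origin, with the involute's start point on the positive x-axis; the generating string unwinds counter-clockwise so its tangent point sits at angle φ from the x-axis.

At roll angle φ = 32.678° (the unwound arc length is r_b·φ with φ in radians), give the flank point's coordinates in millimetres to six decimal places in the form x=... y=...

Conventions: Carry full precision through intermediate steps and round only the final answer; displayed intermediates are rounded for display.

class = single-mesh tooth geometry [base-circle involute, m = 2.906, 15T]
pitch radius r_p = m·N/2 = 2.906·15/2 = 21.795000
base radius r_b = r_p·cos α = 21.795000·cos 24.949° = 19.761169
roll angle φ = 32.678° = 0.57033869 rad
x = r_b·(cos φ + φ·sin φ) = 22.718503
y = r_b·(sin φ − φ·cos φ) = 1.182760

x=22.718503 y=1.182760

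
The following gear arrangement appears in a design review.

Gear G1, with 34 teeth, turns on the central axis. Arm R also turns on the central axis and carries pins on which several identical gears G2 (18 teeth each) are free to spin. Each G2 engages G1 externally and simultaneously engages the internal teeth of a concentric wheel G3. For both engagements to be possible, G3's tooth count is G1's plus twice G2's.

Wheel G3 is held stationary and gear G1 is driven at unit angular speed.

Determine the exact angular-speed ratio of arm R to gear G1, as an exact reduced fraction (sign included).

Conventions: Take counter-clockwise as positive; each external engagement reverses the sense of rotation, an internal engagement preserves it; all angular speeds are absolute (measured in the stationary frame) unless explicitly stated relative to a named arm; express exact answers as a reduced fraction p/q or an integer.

17/52

recognized (axles ride arm R): planetary set, 34/18/70 teeth
ring teeth: 34 + 2·18 = 70
34(ω_sun−ω_arm) = −70(ω_ring−ω_arm),  ω_ring = 0, ω_sun = 1
34(1−ω_arm) = −70(0−ω_arm)  ⇒  104·ω_arm = 34  ⇒  ω_arm = 17/52
ω_out/ω_in = 17/52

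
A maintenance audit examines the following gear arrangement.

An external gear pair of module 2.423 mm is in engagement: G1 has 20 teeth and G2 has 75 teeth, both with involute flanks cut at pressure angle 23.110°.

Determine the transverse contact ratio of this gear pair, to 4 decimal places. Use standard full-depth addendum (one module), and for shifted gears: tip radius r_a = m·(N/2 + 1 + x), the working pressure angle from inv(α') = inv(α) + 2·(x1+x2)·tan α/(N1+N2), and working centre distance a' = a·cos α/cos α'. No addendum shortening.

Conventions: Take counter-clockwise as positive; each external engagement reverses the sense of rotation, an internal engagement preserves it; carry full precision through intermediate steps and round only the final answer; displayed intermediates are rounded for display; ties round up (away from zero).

1.5562

single-mesh involute tooth geometry (20T engaging 75T at module 2.423)
base radii: r_b1 = 22.285615, r_b2 = 83.571058
tip radii: r_a1 = 26.653000, r_a2 = 93.285500
no profile shift: α' = α, a' = a
action lengths: √(r_a1²−r_b1²) = 14.619636, √(r_a2²−r_b2²) = 41.449522
base pitch p_b = π·m·cos α = 7.001233
CR = (14.619636 + 41.449522 − 115.092500·sin 23.11000°)/7.001233 = 1.556243
contact ratio ≈ 1.5562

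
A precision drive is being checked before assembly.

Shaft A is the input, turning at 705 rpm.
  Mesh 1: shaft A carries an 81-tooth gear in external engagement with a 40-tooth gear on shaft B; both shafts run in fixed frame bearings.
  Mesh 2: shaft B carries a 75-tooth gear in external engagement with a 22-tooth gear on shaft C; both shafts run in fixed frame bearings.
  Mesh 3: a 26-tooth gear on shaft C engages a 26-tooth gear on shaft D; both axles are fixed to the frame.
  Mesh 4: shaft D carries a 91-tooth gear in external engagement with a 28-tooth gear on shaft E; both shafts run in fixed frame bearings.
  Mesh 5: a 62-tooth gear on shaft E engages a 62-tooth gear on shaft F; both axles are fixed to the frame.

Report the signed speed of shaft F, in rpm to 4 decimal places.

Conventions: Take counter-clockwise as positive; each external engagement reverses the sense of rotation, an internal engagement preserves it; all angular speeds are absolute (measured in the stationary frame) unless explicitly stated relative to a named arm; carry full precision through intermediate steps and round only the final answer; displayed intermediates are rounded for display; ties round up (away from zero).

-15817.4361 rpm

topology: fixed-axis compound train — 5 meshes, A→F
mesh 1 [81T→40T]: ω = 705.0000×81/40 = 1427.6250 rpm, sense flips to −
mesh 2 [75T→22T]: ω = 1427.6250×75/22 = 4866.9034 rpm, sense flips to +
mesh 3 [26T→26T]: ω = 4866.9034×26/26 = 4866.9034 rpm, sense flips to −
mesh 4 [91T→28T]: ω = 4866.9034×91/28 = 15817.4361 rpm, sense flips to +
mesh 5 [62T→62T]: ω = 15817.4361×62/62 = 15817.4361 rpm, sense flips to −
signed output speed = -15817.4361 rpm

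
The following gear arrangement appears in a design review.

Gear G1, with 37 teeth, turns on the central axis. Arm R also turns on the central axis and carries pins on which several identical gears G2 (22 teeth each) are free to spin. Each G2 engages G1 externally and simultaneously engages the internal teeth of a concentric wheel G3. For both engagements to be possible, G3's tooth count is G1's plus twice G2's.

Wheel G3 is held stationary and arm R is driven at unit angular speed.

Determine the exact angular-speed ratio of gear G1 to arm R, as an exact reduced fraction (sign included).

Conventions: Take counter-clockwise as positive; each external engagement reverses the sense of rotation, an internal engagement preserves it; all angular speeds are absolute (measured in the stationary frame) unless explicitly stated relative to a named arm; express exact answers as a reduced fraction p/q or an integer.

class = planetary set [G3 = 37+2·22 = 81; Willis about the carrier]
ring teeth: 37 + 2·22 = 81
37(ω_sun−ω_arm) = −81(ω_ring−ω_arm),  ω_ring = 0, ω_arm = 1
ω_sun = 1 − (81/37)(0−1) = 118/37
ω_out/ω_in = 118/37

118/37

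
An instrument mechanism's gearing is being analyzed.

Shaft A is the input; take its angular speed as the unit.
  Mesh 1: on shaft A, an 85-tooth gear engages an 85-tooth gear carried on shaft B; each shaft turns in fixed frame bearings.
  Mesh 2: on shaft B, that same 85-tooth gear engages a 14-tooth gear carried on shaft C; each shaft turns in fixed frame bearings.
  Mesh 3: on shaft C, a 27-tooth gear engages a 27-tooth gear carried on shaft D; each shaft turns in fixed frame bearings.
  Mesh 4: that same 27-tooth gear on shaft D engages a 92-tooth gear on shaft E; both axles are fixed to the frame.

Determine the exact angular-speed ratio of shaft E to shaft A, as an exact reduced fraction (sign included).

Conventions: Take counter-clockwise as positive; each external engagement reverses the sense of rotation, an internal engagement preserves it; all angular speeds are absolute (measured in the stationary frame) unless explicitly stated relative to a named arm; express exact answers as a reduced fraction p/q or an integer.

2295/1288

class = fixed-axis compound train [4 meshes; 4 ratios multiply, 4 sense flips]
mesh 1 [85T→85T]: running ratio 1, sense −
mesh 2 [85T→14T]: running ratio 85/14, sense +
mesh 3 [27T→27T]: running ratio 85/14, sense −
mesh 4 [27T→92T]: running ratio 2295/1288, sense +
ω_out/ω_in = 2295/1288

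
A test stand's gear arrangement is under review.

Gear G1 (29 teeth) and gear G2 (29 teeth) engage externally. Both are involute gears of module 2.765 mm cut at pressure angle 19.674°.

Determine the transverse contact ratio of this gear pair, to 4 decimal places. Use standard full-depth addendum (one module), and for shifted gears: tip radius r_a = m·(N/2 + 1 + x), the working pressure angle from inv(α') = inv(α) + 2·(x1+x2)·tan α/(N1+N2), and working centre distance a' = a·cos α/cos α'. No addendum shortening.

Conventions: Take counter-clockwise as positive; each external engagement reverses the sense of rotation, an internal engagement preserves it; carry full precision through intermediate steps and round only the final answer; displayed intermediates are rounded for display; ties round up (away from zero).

topology: single-mesh involute geometry — m = 2.765, 29T/29T pair
base radii: r_b1 = 37.752037, r_b2 = 37.752037
tip radii: r_a1 = 42.857500, r_a2 = 42.857500
no profile shift: α' = α, a' = a
action lengths: √(r_a1²−r_b1²) = 20.286671, √(r_a2²−r_b2²) = 20.286671
base pitch p_b = π·m·cos α = 8.179415
CR = (20.286671 + 20.286671 − 80.185000·sin 19.67400°)/8.179415 = 1.659974
contact ratio ≈ 1.6600

1.6600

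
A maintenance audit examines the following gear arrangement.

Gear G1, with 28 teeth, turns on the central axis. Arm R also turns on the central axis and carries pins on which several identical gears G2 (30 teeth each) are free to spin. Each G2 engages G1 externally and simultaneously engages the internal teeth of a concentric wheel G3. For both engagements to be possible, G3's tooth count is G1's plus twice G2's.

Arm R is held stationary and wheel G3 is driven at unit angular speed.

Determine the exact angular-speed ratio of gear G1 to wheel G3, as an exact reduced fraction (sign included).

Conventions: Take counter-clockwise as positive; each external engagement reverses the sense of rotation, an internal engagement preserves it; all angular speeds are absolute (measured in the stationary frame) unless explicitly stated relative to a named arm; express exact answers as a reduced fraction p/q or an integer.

-22/7

planetary set (28T centre, 30T on arm, 88T internal) — Willis relation
ring teeth: 28 + 2·30 = 88
28(ω_sun−ω_arm) = −88(ω_ring−ω_arm),  ω_arm = 0, ω_ring = 1
ω_sun = 0 − (88/28)(1−0) = -22/7
ω_out/ω_in = -22/7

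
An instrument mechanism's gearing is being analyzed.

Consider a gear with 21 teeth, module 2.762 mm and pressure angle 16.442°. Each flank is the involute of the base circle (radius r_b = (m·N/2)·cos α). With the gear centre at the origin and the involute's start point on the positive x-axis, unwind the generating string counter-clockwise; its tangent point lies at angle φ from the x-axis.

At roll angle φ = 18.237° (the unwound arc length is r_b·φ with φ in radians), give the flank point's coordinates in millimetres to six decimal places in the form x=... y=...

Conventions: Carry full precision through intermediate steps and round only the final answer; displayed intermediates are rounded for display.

x=29.188569 y=0.295968

recognized (one wheel, involute flank): single-mesh tooth geometry, m = 2.762, N = 21
pitch radius r_p = m·N/2 = 2.762·21/2 = 29.001000
base radius r_b = r_p·cos α = 29.001000·cos 16.442° = 27.815055
roll angle φ = 18.237° = 0.31829570 rad
x = r_b·(cos φ + φ·sin φ) = 29.188569
y = r_b·(sin φ − φ·cos φ) = 0.295968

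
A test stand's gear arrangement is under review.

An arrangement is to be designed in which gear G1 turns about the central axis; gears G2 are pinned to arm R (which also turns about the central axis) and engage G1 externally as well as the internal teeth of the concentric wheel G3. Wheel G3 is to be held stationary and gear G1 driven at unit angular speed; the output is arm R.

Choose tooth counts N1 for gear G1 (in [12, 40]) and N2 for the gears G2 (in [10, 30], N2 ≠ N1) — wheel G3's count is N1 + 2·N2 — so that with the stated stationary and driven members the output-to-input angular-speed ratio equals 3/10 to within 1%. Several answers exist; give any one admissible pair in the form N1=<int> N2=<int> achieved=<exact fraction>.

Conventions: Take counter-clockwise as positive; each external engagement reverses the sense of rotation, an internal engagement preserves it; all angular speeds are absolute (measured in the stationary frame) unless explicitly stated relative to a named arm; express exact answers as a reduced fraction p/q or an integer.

planetary set to be sized for 3/10 (Willis relation)
Willis with ω_ring = 0: ω_arm/ω_sun = N1/(N1+N3); set equal to 3/10  ⇒  N3/N1 = 1/(3/10) − 1 = 7/3
N3 = N1 + 2·N2  ⇒  N2/N1 = (N3/N1 − 1)/2 = (7/3 − 1)/2 = 2/3
smallest multiple with N1 ≥ 12 and N2 ≥ 10: k = 5  ⇒  N1 = 5·3 = 15, N2 = 5·2 = 10 (N1 ≤ 40, N2 ≤ 30, N2 ≠ N1 ✓), N3 = 15 + 2·10 = 35
check: N1/(N1+N3) with N1 = 15, N3 = 35 gives 3/10; |achieved − target| = 0 ≤ 3/1000 ✓

N1=15 N2=10 achieved=3/10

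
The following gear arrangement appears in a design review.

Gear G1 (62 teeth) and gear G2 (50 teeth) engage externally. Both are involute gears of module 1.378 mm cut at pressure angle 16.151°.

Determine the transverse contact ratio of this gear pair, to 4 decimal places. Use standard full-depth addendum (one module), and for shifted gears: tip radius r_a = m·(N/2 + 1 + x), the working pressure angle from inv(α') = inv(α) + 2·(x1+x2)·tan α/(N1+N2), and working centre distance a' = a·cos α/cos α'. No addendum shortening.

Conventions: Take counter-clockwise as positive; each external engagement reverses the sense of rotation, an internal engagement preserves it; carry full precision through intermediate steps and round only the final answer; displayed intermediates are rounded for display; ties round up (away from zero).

topology: single-mesh involute geometry — m = 1.378, 62T/50T pair
base radii: r_b1 = 41.032003, r_b2 = 33.090325
tip radii: r_a1 = 44.096000, r_a2 = 35.828000
no profile shift: α' = α, a' = a
action lengths: √(r_a1²−r_b1²) = 16.150292, √(r_a2²−r_b2²) = 13.735937
base pitch p_b = π·m·cos α = 4.158253
CR = (16.150292 + 13.735937 − 77.168000·sin 16.15100°)/4.158253 = 2.024991
contact ratio ≈ 2.0250

2.0250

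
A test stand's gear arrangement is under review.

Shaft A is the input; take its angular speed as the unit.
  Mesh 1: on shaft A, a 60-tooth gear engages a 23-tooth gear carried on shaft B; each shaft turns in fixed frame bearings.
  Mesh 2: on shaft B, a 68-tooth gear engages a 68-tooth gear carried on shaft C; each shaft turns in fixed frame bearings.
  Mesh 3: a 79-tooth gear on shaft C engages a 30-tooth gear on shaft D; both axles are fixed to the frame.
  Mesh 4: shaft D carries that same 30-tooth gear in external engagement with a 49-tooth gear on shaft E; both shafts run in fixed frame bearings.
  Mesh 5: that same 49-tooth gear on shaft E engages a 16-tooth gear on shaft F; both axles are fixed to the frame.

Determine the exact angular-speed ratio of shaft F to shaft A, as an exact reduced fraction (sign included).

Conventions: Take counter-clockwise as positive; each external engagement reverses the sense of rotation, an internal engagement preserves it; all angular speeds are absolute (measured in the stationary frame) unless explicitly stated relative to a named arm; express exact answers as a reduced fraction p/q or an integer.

-1185/92

class = fixed-axis compound train [5 meshes; 5 ratios multiply, 5 sense flips]
mesh 1 [60T→23T]: running ratio 60/23, sense −
mesh 2 [68T→68T]: running ratio 60/23, sense +
mesh 3 [79T→30T]: running ratio 158/23, sense −
mesh 4 [30T→49T]: running ratio 4740/1127, sense +
mesh 5 [49T→16T]: running ratio 1185/92, sense −
ω_out/ω_in = -1185/92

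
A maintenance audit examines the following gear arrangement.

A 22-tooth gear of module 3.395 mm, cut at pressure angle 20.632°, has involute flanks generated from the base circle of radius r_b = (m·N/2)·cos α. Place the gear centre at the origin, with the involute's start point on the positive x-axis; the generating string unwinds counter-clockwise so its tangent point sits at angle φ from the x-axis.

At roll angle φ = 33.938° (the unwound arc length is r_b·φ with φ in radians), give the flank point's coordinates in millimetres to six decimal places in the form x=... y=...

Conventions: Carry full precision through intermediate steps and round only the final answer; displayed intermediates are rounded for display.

x=40.553554 y=2.337220

recognized (one wheel, involute flank): single-mesh tooth geometry, m = 3.395, N = 22
pitch radius r_p = m·N/2 = 3.395·22/2 = 37.345000
base radius r_b = r_p·cos α = 37.345000·cos 20.632° = 34.949799
roll angle φ = 33.938° = 0.59232984 rad
x = r_b·(cos φ + φ·sin φ) = 40.553554
y = r_b·(sin φ − φ·cos φ) = 2.337220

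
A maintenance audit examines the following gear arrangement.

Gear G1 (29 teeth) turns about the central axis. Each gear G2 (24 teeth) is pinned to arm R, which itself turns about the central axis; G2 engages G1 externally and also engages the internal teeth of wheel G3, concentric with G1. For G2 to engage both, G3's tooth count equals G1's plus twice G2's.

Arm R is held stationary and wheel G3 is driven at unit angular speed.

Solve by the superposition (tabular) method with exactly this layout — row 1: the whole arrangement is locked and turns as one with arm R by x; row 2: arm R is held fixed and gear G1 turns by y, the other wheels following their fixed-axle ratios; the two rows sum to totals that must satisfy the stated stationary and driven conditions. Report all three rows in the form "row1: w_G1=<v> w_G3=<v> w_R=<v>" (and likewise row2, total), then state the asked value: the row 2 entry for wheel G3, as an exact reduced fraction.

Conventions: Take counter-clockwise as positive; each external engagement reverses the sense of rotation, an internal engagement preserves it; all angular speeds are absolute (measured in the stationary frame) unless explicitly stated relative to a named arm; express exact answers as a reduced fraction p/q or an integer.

row1: w_G1=0 w_G3=0 w_R=0
row2: w_G1=-77/29 w_G3=1 w_R=0
total: w_G1=-77/29 w_G3=1 w_R=0
asked value: 1

class = planetary set [G3 = 29+2·24 = 77; Willis about the carrier]
row 1: whole set turns with the arm by x
row 2: sun turns y, ring = −(29/77)·y, arm 0
boundary: total ω_arm = x = 0 and total ω_ring = x − (29/77)·y = 1  ⇒  y = -77/29, x = 0
row 2 ring = −(29/77)·(-77/29) = 1
totals (row 1 + row 2): sun 0 + (-77/29) = -77/29, ring 0 + 1 = 1, arm 0 + 0 = 0
asked cell (row2, ring) = 1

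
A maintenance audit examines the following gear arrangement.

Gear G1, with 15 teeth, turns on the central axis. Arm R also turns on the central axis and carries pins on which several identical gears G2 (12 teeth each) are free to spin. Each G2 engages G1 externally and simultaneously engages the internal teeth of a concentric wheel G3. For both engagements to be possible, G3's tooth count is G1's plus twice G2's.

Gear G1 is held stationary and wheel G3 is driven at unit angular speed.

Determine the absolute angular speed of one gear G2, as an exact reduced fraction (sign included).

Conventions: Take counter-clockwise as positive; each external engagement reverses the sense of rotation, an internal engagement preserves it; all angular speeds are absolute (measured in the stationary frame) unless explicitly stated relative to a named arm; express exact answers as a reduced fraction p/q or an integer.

planetary set (15T centre, 12T on arm, 39T internal) — Willis relation
ring teeth: 15 + 2·12 = 39
15(ω_sun−ω_arm) = −39(ω_ring−ω_arm),  ω_sun = 0, ω_ring = 1
15(0−ω_arm) = −39(1−ω_arm)  ⇒  54·ω_arm = 39  ⇒  ω_arm = 13/18
sun–planet mesh: 15·(0−13/18) = −12·(ω_p−ω_arm)  ⇒  ω_p−ω_arm = 65/72
ω_p = 13/18 + 65/72 = 13/8
exact speed ratio = 13/8

13/8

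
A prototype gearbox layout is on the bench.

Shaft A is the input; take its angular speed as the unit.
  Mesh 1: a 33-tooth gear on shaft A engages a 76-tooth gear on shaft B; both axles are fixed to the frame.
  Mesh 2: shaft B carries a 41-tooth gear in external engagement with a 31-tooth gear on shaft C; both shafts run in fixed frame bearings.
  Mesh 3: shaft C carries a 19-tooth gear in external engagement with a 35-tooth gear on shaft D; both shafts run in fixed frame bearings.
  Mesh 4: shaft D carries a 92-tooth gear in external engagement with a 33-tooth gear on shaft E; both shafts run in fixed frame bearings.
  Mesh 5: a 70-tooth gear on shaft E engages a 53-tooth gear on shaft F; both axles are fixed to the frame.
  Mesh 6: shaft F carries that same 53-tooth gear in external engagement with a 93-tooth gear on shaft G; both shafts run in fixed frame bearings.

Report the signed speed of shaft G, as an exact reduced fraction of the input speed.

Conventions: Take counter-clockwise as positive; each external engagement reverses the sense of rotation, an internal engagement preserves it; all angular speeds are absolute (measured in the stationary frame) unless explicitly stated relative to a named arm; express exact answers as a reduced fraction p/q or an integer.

1886/2883

6-mesh fixed-axis compound train (all bearings frame-fixed)
mesh 1 [33T→76T]: |ω|/ω_in = 1×33/76 = 33/76, sense flips to −
mesh 2 [41T→31T]: |ω|/ω_in = (33/76)×41/31 = 1353/2356, sense flips to +
mesh 3 [19T→35T]: |ω|/ω_in = (1353/2356)×19/35 = 1353/4340, sense flips to −
mesh 4 [92T→33T]: |ω|/ω_in = (1353/4340)×92/33 = 943/1085, sense flips to +
mesh 5 [70T→53T]: |ω|/ω_in = (943/1085)×70/53 = 1886/1643, sense flips to −
mesh 6 [53T→93T]: |ω|/ω_in = (1886/1643)×53/93 = 1886/2883, sense flips to +
signed output speed (× input speed) = 1886/2883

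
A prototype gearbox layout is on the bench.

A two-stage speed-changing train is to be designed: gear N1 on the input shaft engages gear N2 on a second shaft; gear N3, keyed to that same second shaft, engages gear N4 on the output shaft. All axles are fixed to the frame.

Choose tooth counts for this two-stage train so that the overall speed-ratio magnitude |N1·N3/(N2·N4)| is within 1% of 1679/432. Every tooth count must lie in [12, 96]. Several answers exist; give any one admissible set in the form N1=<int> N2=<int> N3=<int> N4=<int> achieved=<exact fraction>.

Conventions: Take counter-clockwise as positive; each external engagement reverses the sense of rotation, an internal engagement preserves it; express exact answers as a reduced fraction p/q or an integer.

class = fixed-axis compound train [2-stage, 1679/432 wanted]
target = 1679/432 in lowest terms: an exact hit needs N1·N3 = k·1679 and N2·N4 = k·432 for one integer k, every count in [12, 96]; additionally prefer no 1:1 stage (N1 ≠ N2, N3 ≠ N4)
k = 1: N1·N3 = 1679 = 23·73, N2·N4 = 432 = 12·36
achieved = 23·73/(12·36) = 1679/432; |achieved − target| = 0 ≤ 1679/43200 ✓

N1=23 N2=12 N3=73 N4=36 achieved=1679/432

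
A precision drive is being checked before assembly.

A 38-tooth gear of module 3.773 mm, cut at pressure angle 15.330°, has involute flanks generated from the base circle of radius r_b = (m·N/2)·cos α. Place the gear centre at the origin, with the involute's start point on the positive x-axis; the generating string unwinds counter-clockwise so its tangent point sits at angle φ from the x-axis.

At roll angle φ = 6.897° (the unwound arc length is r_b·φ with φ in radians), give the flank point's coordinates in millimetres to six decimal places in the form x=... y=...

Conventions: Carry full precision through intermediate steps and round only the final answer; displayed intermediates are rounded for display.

x=69.635401 y=0.040139

topology: single-mesh involute geometry — m = 3.773, N = 38
pitch radius r_p = m·N/2 = 3.773·38/2 = 71.687000
base radius r_b = r_p·cos α = 71.687000·cos 15.330° = 69.136314
roll angle φ = 6.897° = 0.12037536 rad
x = r_b·(cos φ + φ·sin φ) = 69.635401
y = r_b·(sin φ − φ·cos φ) = 0.040139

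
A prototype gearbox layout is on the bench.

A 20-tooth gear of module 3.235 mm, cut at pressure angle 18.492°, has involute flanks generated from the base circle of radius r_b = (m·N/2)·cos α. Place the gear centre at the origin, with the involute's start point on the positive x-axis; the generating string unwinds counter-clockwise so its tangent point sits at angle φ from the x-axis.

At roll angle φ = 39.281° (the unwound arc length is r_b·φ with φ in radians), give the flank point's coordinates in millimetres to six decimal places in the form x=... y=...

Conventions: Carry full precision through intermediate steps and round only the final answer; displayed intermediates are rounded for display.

x=37.064434 y=3.143097

recognized (one wheel, involute flank): single-mesh tooth geometry, m = 3.235, N = 20
pitch radius r_p = m·N/2 = 3.235·20/2 = 32.350000
base radius r_b = r_p·cos α = 32.350000·cos 18.492° = 30.679703
roll angle φ = 39.281° = 0.68558278 rad
x = r_b·(cos φ + φ·sin φ) = 37.064434
y = r_b·(sin φ − φ·cos φ) = 3.143097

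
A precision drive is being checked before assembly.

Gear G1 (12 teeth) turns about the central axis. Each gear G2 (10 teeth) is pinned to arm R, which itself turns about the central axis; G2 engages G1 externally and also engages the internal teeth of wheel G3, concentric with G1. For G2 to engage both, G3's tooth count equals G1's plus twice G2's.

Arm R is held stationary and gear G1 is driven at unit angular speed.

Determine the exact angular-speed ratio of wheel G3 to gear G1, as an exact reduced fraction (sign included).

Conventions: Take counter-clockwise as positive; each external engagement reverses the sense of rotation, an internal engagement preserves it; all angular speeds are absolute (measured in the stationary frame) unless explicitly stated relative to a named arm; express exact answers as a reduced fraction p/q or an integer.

class = planetary set [G3 = 12+2·10 = 32; Willis about the carrier]
ring teeth: 12 + 2·10 = 32
12(ω_sun−ω_arm) = −32(ω_ring−ω_arm),  ω_arm = 0, ω_sun = 1
ω_ring = 0 − (12/32)(1−0) = -3/8
ω_out/ω_in = -3/8

-3/8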